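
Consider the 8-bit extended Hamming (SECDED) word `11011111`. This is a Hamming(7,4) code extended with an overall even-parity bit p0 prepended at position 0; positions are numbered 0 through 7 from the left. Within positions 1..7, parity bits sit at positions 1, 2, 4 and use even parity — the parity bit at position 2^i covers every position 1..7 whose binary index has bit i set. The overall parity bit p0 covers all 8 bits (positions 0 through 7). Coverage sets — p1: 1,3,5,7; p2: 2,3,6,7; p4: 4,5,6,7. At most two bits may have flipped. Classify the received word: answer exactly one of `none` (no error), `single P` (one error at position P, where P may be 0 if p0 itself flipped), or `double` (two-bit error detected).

single 2

s1: b1⊕b3⊕b5⊕b7 = 1⊕1⊕1⊕1 = 0
s2: b2⊕b3⊕b6⊕b7 = 0⊕1⊕1⊕1 = 1
s4: b4⊕b5⊕b6⊕b7 = 1⊕1⊕1⊕1 = 0
Syndrome (s4...s1) = 010 → position 2.
Overall parity (XOR of all 8 bits, including p0): 1⊕1⊕0⊕1⊕1⊕1⊕1⊕1 = 1
Overall=1, syndrome position=2 → single-bit error at position 2.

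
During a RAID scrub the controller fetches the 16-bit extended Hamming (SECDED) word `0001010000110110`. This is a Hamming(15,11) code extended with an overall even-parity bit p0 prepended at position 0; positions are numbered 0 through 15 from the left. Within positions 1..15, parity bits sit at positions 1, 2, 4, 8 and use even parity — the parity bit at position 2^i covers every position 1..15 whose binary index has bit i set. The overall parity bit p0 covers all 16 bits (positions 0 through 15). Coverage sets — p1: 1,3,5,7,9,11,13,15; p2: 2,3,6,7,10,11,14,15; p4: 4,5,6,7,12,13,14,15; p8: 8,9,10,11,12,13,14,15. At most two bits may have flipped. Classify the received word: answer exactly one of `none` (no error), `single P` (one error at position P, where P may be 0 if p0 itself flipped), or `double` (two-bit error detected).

s1: b1⊕b3⊕b5⊕b7⊕b9⊕b11⊕b13⊕b15 = 0⊕1⊕1⊕0⊕0⊕1⊕1⊕0 = 0
s2: b2⊕b3⊕b6⊕b7⊕b10⊕b11⊕b14⊕b15 = 0⊕1⊕0⊕0⊕1⊕1⊕1⊕0 = 0
s4: b4⊕b5⊕b6⊕b7⊕b12⊕b13⊕b14⊕b15 = 0⊕1⊕0⊕0⊕0⊕1⊕1⊕0 = 1
s8: b8⊕b9⊕b10⊕b11⊕b12⊕b13⊕b14⊕b15 = 0⊕0⊕1⊕1⊕0⊕1⊕1⊕0 = 0
Syndrome (s8...s1) = 0100 → position 4.
Overall parity (XOR of all 16 bits, including p0): 0⊕0⊕0⊕1⊕0⊕1⊕0⊕0⊕0⊕0⊕1⊕1⊕0⊕1⊕1⊕0 = 0
Overall=0, syndrome position=4 → double-bit error detected (uncorrectable).

double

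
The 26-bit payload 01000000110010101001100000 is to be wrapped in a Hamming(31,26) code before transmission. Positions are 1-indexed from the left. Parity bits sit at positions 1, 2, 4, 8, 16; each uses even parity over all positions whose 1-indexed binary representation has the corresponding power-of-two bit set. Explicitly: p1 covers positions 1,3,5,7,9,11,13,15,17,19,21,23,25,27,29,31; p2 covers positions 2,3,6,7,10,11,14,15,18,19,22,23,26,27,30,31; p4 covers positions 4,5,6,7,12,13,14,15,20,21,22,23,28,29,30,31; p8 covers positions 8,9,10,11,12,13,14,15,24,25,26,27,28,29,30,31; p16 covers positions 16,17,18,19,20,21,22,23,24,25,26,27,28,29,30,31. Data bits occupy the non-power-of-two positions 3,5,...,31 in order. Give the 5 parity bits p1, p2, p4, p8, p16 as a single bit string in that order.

10101

Place data bits at non-power-of-two positions: b3=0, b5=1, b6=0, b7=0, b9=0, b10=0, b11=0, b12=0, b13=1, b14=1, b15=0, b17=0, b18=1, b19=0, b20=1, b21=0, b22=1, b23=0, b24=0, b25=1, b26=1, b27=0, b28=0, b29=0, b30=0, b31=0.
p1 = XOR of data positions {3,5,7,9,11,13,15,17,19,21,23,25,27,29,31} = 0⊕1⊕0⊕0⊕0⊕1⊕0⊕0⊕0⊕0⊕0⊕1⊕0⊕0⊕0 = 1
p2 = XOR of data positions {3,6,7,10,11,14,15,18,19,22,23,26,27,30,31} = 0⊕0⊕0⊕0⊕0⊕1⊕0⊕1⊕0⊕1⊕0⊕1⊕0⊕0⊕0 = 0
p4 = XOR of data positions {5,6,7,12,13,14,15,20,21,22,23,28,29,30,31} = 1⊕0⊕0⊕0⊕1⊕1⊕0⊕1⊕0⊕1⊕0⊕0⊕0⊕0⊕0 = 1
p8 = XOR of data positions {9,10,11,12,13,14,15,24,25,26,27,28,29,30,31} = 0⊕0⊕0⊕0⊕1⊕1⊕0⊕0⊕1⊕1⊕0⊕0⊕0⊕0⊕0 = 0
p16 = XOR of data positions {17,18,19,20,21,22,23,24,25,26,27,28,29,30,31} = 0⊕1⊕0⊕1⊕0⊕1⊕0⊕0⊕1⊕1⊕0⊕0⊕0⊕0⊕0 = 1
Parity bits p1,p2,p4,p8,p16 = 10101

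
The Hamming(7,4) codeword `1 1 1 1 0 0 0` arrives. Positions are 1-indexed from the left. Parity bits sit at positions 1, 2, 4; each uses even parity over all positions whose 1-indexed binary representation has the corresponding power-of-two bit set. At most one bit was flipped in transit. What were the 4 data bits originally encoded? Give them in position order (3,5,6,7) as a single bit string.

1000

s1: b1⊕b3⊕b5⊕b7 = 1⊕1⊕0⊕0 = 0
s2: b2⊕b3⊕b6⊕b7 = 1⊕1⊕0⊕0 = 0
s4: b4⊕b5⊕b6⊕b7 = 1⊕0⊕0⊕0 = 1
Syndrome (s4...s1) = 100 → position 4.
Flip bit 4: corrected codeword = 1110000
Data bits at positions 3,5,6,7: 1000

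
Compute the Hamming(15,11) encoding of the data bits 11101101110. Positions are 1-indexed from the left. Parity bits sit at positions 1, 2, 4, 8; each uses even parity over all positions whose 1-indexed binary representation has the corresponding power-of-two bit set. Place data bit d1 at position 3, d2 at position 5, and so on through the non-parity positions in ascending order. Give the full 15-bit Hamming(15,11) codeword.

001111011101110

Place data bits at non-power-of-two positions: b3=1, b5=1, b6=1, b7=0, b9=1, b10=1, b11=0, b12=1, b13=1, b14=1, b15=0.
p1 = XOR of data positions {3,5,7,9,11,13,15} = 1⊕1⊕0⊕1⊕0⊕1⊕0 = 0
p2 = XOR of data positions {3,6,7,10,11,14,15} = 1⊕1⊕0⊕1⊕0⊕1⊕0 = 0
p4 = XOR of data positions {5,6,7,12,13,14,15} = 1⊕1⊕0⊕1⊕1⊕1⊕0 = 1
p8 = XOR of data positions {9,10,11,12,13,14,15} = 1⊕1⊕0⊕1⊕1⊕1⊕0 = 1
Codeword b1..b15 = 001111011101110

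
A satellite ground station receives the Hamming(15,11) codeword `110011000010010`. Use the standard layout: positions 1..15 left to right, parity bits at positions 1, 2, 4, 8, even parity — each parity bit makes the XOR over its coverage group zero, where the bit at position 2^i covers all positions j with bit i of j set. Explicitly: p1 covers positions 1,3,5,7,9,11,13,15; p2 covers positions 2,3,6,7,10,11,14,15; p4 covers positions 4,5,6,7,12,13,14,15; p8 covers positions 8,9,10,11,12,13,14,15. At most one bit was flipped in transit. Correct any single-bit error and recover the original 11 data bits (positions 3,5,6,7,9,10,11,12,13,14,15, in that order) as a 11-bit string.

00100010010

s1: b1⊕b3⊕b5⊕b7⊕b9⊕b11⊕b13⊕b15 = 1⊕0⊕1⊕0⊕0⊕1⊕0⊕0 = 1
s2: b2⊕b3⊕b6⊕b7⊕b10⊕b11⊕b14⊕b15 = 1⊕0⊕1⊕0⊕0⊕1⊕1⊕0 = 0
s4: b4⊕b5⊕b6⊕b7⊕b12⊕b13⊕b14⊕b15 = 0⊕1⊕1⊕0⊕0⊕0⊕1⊕0 = 1
s8: b8⊕b9⊕b10⊕b11⊕b12⊕b13⊕b14⊕b15 = 0⊕0⊕0⊕1⊕0⊕0⊕1⊕0 = 0
Syndrome (s8...s1) = 0101 → position 5.
Flip bit 5: corrected codeword = 110001000010010
Data bits at positions 3,5,6,7,9,10,11,12,13,14,15: 00100010010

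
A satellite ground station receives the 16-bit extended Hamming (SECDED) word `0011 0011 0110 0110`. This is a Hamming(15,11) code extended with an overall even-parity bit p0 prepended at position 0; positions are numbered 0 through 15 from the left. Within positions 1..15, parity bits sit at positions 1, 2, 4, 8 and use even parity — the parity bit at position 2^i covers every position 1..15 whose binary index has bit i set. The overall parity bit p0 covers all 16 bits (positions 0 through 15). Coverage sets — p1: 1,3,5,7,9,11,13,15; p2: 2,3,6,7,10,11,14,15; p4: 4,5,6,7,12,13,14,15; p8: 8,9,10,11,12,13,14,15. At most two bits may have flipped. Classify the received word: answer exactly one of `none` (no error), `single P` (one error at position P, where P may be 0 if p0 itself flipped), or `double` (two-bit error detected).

s1: b1⊕b3⊕b5⊕b7⊕b9⊕b11⊕b13⊕b15 = 0⊕1⊕0⊕1⊕1⊕0⊕1⊕0 = 0
s2: b2⊕b3⊕b6⊕b7⊕b10⊕b11⊕b14⊕b15 = 1⊕1⊕1⊕1⊕1⊕0⊕1⊕0 = 0
s4: b4⊕b5⊕b6⊕b7⊕b12⊕b13⊕b14⊕b15 = 0⊕0⊕1⊕1⊕0⊕1⊕1⊕0 = 0
s8: b8⊕b9⊕b10⊕b11⊕b12⊕b13⊕b14⊕b15 = 0⊕1⊕1⊕0⊕0⊕1⊕1⊕0 = 0
Syndrome (s8...s1) = 0000 → position 0 (no error).
Overall parity (XOR of all 16 bits, including p0): 0⊕0⊕1⊕1⊕0⊕0⊕1⊕1⊕0⊕1⊕1⊕0⊕0⊕1⊕1⊕0 = 0
Overall=0, syndrome position=0 → no error.

none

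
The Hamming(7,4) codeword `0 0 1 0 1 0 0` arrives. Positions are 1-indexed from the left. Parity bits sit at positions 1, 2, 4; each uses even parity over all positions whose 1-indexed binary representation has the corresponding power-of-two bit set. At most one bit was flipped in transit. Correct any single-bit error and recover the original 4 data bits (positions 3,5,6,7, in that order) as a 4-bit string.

1110

s1: b1⊕b3⊕b5⊕b7 = 0⊕1⊕1⊕0 = 0
s2: b2⊕b3⊕b6⊕b7 = 0⊕1⊕0⊕0 = 1
s4: b4⊕b5⊕b6⊕b7 = 0⊕1⊕0⊕0 = 1
Syndrome (s4...s1) = 110 → position 6.
Flip bit 6: corrected codeword = 0010110
Data bits at positions 3,5,6,7: 1110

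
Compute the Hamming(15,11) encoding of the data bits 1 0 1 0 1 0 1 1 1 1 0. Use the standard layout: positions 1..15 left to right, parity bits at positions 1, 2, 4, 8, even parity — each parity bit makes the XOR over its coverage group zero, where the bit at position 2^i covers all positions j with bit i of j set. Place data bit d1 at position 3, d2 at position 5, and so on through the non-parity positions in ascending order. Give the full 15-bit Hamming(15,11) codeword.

Place data bits at non-power-of-two positions: b3=1, b5=0, b6=1, b7=0, b9=1, b10=0, b11=1, b12=1, b13=1, b14=1, b15=0.
p1 = XOR of data positions {3,5,7,9,11,13,15} = 1⊕0⊕0⊕1⊕1⊕1⊕0 = 0
p2 = XOR of data positions {3,6,7,10,11,14,15} = 1⊕1⊕0⊕0⊕1⊕1⊕0 = 0
p4 = XOR of data positions {5,6,7,12,13,14,15} = 0⊕1⊕0⊕1⊕1⊕1⊕0 = 0
p8 = XOR of data positions {9,10,11,12,13,14,15} = 1⊕0⊕1⊕1⊕1⊕1⊕0 = 1
Codeword b1..b15 = 001001011011110

001001011011110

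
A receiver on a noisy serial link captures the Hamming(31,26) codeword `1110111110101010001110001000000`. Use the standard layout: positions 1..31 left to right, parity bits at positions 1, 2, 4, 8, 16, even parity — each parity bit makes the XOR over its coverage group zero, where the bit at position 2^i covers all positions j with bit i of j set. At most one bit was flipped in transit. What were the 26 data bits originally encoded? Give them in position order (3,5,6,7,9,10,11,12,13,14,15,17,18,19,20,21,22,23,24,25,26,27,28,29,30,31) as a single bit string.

s1: b1⊕b3⊕b5⊕b7⊕b9⊕b11⊕b13⊕b15⊕b17⊕b19⊕b21⊕b23⊕b25⊕b27⊕b29⊕b31 = 1⊕1⊕1⊕1⊕1⊕1⊕1⊕1⊕0⊕1⊕1⊕0⊕1⊕0⊕0⊕0 = 1
s2: b2⊕b3⊕b6⊕b7⊕b10⊕b11⊕b14⊕b15⊕b18⊕b19⊕b22⊕b23⊕b26⊕b27⊕b30⊕b31 = 1⊕1⊕1⊕1⊕0⊕1⊕0⊕1⊕0⊕1⊕0⊕0⊕0⊕0⊕0⊕0 = 1
s4: b4⊕b5⊕b6⊕b7⊕b12⊕b13⊕b14⊕b15⊕b20⊕b21⊕b22⊕b23⊕b28⊕b29⊕b30⊕b31 = 0⊕1⊕1⊕1⊕0⊕1⊕0⊕1⊕1⊕1⊕0⊕0⊕0⊕0⊕0⊕0 = 1
s8: b8⊕b9⊕b10⊕b11⊕b12⊕b13⊕b14⊕b15⊕b24⊕b25⊕b26⊕b27⊕b28⊕b29⊕b30⊕b31 = 1⊕1⊕0⊕1⊕0⊕1⊕0⊕1⊕0⊕1⊕0⊕0⊕0⊕0⊕0⊕0 = 0
s16: b16⊕b17⊕b18⊕b19⊕b20⊕b21⊕b22⊕b23⊕b24⊕b25⊕b26⊕b27⊕b28⊕b29⊕b30⊕b31 = 0⊕0⊕0⊕1⊕1⊕1⊕0⊕0⊕0⊕1⊕0⊕0⊕0⊕0⊕0⊕0 = 0
Syndrome (s16...s1) = 00111 → position 7.
Flip bit 7: corrected codeword = 1110110110101010001110001000000
Data bits at positions 3,5,6,7,9,10,11,12,13,14,15,17,18,19,20,21,22,23,24,25,26,27,28,29,30,31: 11101010101001110001000000

11101010101001110001000000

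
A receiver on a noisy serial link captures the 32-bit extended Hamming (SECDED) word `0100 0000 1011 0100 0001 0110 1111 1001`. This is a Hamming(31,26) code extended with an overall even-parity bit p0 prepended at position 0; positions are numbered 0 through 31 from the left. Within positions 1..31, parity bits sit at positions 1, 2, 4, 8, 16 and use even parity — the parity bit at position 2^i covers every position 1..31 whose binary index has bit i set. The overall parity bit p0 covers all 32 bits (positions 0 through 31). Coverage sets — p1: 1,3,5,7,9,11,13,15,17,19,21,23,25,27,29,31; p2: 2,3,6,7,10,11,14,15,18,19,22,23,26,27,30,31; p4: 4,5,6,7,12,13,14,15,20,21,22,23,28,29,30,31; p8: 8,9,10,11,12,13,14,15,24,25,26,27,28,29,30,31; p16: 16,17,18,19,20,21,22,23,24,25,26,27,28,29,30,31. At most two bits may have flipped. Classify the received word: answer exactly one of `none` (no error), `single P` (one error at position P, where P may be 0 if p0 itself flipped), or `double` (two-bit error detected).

s1: b1⊕b3⊕b5⊕b7⊕b9⊕b11⊕b13⊕b15⊕b17⊕b19⊕b21⊕b23⊕b25⊕b27⊕b29⊕b31 = 1⊕0⊕0⊕0⊕0⊕1⊕1⊕0⊕0⊕1⊕1⊕0⊕1⊕1⊕0⊕1 = 0
s2: b2⊕b3⊕b6⊕b7⊕b10⊕b11⊕b14⊕b15⊕b18⊕b19⊕b22⊕b23⊕b26⊕b27⊕b30⊕b31 = 0⊕0⊕0⊕0⊕1⊕1⊕0⊕0⊕0⊕1⊕1⊕0⊕1⊕1⊕0⊕1 = 1
s4: b4⊕b5⊕b6⊕b7⊕b12⊕b13⊕b14⊕b15⊕b20⊕b21⊕b22⊕b23⊕b28⊕b29⊕b30⊕b31 = 0⊕0⊕0⊕0⊕0⊕1⊕0⊕0⊕0⊕1⊕1⊕0⊕1⊕0⊕0⊕1 = 1
s8: b8⊕b9⊕b10⊕b11⊕b12⊕b13⊕b14⊕b15⊕b24⊕b25⊕b26⊕b27⊕b28⊕b29⊕b30⊕b31 = 1⊕0⊕1⊕1⊕0⊕1⊕0⊕0⊕1⊕1⊕1⊕1⊕1⊕0⊕0⊕1 = 0
s16: b16⊕b17⊕b18⊕b19⊕b20⊕b21⊕b22⊕b23⊕b24⊕b25⊕b26⊕b27⊕b28⊕b29⊕b30⊕b31 = 0⊕0⊕0⊕1⊕0⊕1⊕1⊕0⊕1⊕1⊕1⊕1⊕1⊕0⊕0⊕1 = 1
Syndrome (s16...s1) = 10110 → position 22.
Overall parity (XOR of all 32 bits, including p0): 0⊕1⊕0⊕0⊕0⊕0⊕0⊕0⊕1⊕0⊕1⊕1⊕0⊕1⊕0⊕0⊕0⊕0⊕0⊕1⊕0⊕1⊕1⊕0⊕1⊕1⊕1⊕1⊕1⊕0⊕0⊕1 = 0
Overall=0, syndrome position=22 → double-bit error detected (uncorrectable).

double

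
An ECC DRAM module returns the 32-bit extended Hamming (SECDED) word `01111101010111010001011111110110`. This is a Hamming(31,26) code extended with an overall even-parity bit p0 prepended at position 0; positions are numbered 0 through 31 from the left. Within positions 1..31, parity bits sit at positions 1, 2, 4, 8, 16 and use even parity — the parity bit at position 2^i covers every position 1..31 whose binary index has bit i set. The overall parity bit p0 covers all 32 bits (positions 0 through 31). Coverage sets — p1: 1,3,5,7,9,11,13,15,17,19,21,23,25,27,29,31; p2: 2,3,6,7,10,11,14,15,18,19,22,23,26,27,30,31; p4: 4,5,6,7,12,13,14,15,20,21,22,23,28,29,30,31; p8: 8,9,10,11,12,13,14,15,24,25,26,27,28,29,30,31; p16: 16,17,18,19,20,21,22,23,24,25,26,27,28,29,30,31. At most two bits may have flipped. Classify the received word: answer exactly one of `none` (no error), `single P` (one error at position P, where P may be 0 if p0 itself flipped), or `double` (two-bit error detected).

s1: b1⊕b3⊕b5⊕b7⊕b9⊕b11⊕b13⊕b15⊕b17⊕b19⊕b21⊕b23⊕b25⊕b27⊕b29⊕b31 = 1⊕1⊕1⊕1⊕1⊕1⊕1⊕1⊕0⊕1⊕1⊕1⊕1⊕1⊕1⊕0 = 0
s2: b2⊕b3⊕b6⊕b7⊕b10⊕b11⊕b14⊕b15⊕b18⊕b19⊕b22⊕b23⊕b26⊕b27⊕b30⊕b31 = 1⊕1⊕0⊕1⊕0⊕1⊕0⊕1⊕0⊕1⊕1⊕1⊕1⊕1⊕1⊕0 = 1
s4: b4⊕b5⊕b6⊕b7⊕b12⊕b13⊕b14⊕b15⊕b20⊕b21⊕b22⊕b23⊕b28⊕b29⊕b30⊕b31 = 1⊕1⊕0⊕1⊕1⊕1⊕0⊕1⊕0⊕1⊕1⊕1⊕0⊕1⊕1⊕0 = 1
s8: b8⊕b9⊕b10⊕b11⊕b12⊕b13⊕b14⊕b15⊕b24⊕b25⊕b26⊕b27⊕b28⊕b29⊕b30⊕b31 = 0⊕1⊕0⊕1⊕1⊕1⊕0⊕1⊕1⊕1⊕1⊕1⊕0⊕1⊕1⊕0 = 1
s16: b16⊕b17⊕b18⊕b19⊕b20⊕b21⊕b22⊕b23⊕b24⊕b25⊕b26⊕b27⊕b28⊕b29⊕b30⊕b31 = 0⊕0⊕0⊕1⊕0⊕1⊕1⊕1⊕1⊕1⊕1⊕1⊕0⊕1⊕1⊕0 = 0
Syndrome (s16...s1) = 01110 → position 14.
Overall parity (XOR of all 32 bits, including p0): 0⊕1⊕1⊕1⊕1⊕1⊕0⊕1⊕0⊕1⊕0⊕1⊕1⊕1⊕0⊕1⊕0⊕0⊕0⊕1⊕0⊕1⊕1⊕1⊕1⊕1⊕1⊕1⊕0⊕1⊕1⊕0 = 1
Overall=1, syndrome position=14 → single-bit error at position 14.

single 14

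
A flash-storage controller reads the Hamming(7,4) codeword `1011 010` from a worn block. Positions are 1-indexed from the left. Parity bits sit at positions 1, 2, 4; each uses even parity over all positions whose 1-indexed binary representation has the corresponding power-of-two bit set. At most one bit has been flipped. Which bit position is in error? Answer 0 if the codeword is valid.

0

s1: b1⊕b3⊕b5⊕b7 = 1⊕1⊕0⊕0 = 0
s2: b2⊕b3⊕b6⊕b7 = 0⊕1⊕1⊕0 = 0
s4: b4⊕b5⊕b6⊕b7 = 1⊕0⊕1⊕0 = 0
Syndrome (s4...s1) = 000 → position 0 (no error).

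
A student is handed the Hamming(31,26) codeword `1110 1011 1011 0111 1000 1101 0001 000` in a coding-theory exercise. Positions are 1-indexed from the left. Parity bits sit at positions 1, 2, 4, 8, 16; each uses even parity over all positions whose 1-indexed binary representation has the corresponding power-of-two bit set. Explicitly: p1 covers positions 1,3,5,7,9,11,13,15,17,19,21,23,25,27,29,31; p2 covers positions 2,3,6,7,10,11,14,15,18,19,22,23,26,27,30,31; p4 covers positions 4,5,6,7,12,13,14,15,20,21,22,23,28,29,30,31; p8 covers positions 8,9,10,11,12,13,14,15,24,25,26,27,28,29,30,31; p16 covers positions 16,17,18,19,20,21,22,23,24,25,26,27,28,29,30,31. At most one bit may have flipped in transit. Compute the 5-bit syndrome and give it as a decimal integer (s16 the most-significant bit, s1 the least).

3

s1: b1⊕b3⊕b5⊕b7⊕b9⊕b11⊕b13⊕b15⊕b17⊕b19⊕b21⊕b23⊕b25⊕b27⊕b29⊕b31 = 1⊕1⊕1⊕1⊕1⊕1⊕0⊕1⊕1⊕0⊕1⊕0⊕0⊕0⊕0⊕0 = 1
s2: b2⊕b3⊕b6⊕b7⊕b10⊕b11⊕b14⊕b15⊕b18⊕b19⊕b22⊕b23⊕b26⊕b27⊕b30⊕b31 = 1⊕1⊕0⊕1⊕0⊕1⊕1⊕1⊕0⊕0⊕1⊕0⊕0⊕0⊕0⊕0 = 1
s4: b4⊕b5⊕b6⊕b7⊕b12⊕b13⊕b14⊕b15⊕b20⊕b21⊕b22⊕b23⊕b28⊕b29⊕b30⊕b31 = 0⊕1⊕0⊕1⊕1⊕0⊕1⊕1⊕0⊕1⊕1⊕0⊕1⊕0⊕0⊕0 = 0
s8: b8⊕b9⊕b10⊕b11⊕b12⊕b13⊕b14⊕b15⊕b24⊕b25⊕b26⊕b27⊕b28⊕b29⊕b30⊕b31 = 1⊕1⊕0⊕1⊕1⊕0⊕1⊕1⊕1⊕0⊕0⊕0⊕1⊕0⊕0⊕0 = 0
s16: b16⊕b17⊕b18⊕b19⊕b20⊕b21⊕b22⊕b23⊕b24⊕b25⊕b26⊕b27⊕b28⊕b29⊕b30⊕b31 = 1⊕1⊕0⊕0⊕0⊕1⊕1⊕0⊕1⊕0⊕0⊕0⊕1⊕0⊕0⊕0 = 0
Syndrome (s16...s1) = 00011 → position 3.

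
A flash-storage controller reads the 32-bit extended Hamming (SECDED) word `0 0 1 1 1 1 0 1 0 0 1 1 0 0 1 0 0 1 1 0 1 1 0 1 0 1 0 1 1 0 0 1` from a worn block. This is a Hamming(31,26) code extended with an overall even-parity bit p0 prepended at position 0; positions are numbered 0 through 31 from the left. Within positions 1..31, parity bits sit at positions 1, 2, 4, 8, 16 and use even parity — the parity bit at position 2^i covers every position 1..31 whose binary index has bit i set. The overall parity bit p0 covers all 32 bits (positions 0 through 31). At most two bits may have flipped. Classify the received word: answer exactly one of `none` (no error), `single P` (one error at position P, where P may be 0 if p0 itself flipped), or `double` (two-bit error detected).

s1: b1⊕b3⊕b5⊕b7⊕b9⊕b11⊕b13⊕b15⊕b17⊕b19⊕b21⊕b23⊕b25⊕b27⊕b29⊕b31 = 0⊕1⊕1⊕1⊕0⊕1⊕0⊕0⊕1⊕0⊕1⊕1⊕1⊕1⊕0⊕1 = 0
s2: b2⊕b3⊕b6⊕b7⊕b10⊕b11⊕b14⊕b15⊕b18⊕b19⊕b22⊕b23⊕b26⊕b27⊕b30⊕b31 = 1⊕1⊕0⊕1⊕1⊕1⊕1⊕0⊕1⊕0⊕0⊕1⊕0⊕1⊕0⊕1 = 0
s4: b4⊕b5⊕b6⊕b7⊕b12⊕b13⊕b14⊕b15⊕b20⊕b21⊕b22⊕b23⊕b28⊕b29⊕b30⊕b31 = 1⊕1⊕0⊕1⊕0⊕0⊕1⊕0⊕1⊕1⊕0⊕1⊕1⊕0⊕0⊕1 = 1
s8: b8⊕b9⊕b10⊕b11⊕b12⊕b13⊕b14⊕b15⊕b24⊕b25⊕b26⊕b27⊕b28⊕b29⊕b30⊕b31 = 0⊕0⊕1⊕1⊕0⊕0⊕1⊕0⊕0⊕1⊕0⊕1⊕1⊕0⊕0⊕1 = 1
s16: b16⊕b17⊕b18⊕b19⊕b20⊕b21⊕b22⊕b23⊕b24⊕b25⊕b26⊕b27⊕b28⊕b29⊕b30⊕b31 = 0⊕1⊕1⊕0⊕1⊕1⊕0⊕1⊕0⊕1⊕0⊕1⊕1⊕0⊕0⊕1 = 1
Syndrome (s16...s1) = 11100 → position 28.
Overall parity (XOR of all 32 bits, including p0): 0⊕0⊕1⊕1⊕1⊕1⊕0⊕1⊕0⊕0⊕1⊕1⊕0⊕0⊕1⊕0⊕0⊕1⊕1⊕0⊕1⊕1⊕0⊕1⊕0⊕1⊕0⊕1⊕1⊕0⊕0⊕1 = 1
Overall=1, syndrome position=28 → single-bit error at position 28.

single 28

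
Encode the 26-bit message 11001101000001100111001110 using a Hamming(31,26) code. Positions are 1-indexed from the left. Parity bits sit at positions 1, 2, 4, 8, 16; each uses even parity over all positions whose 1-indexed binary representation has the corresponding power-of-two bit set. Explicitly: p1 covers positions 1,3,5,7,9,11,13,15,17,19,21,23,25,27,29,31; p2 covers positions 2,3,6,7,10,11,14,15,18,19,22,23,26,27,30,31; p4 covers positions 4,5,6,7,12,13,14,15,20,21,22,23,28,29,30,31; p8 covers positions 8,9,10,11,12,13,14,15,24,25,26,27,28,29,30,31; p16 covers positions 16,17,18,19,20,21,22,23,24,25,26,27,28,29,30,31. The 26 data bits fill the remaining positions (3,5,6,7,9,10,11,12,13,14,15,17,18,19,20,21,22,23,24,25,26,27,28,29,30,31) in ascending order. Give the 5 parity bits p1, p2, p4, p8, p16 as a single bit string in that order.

Place data bits at non-power-of-two positions: b3=1, b5=1, b6=0, b7=0, b9=1, b10=1, b11=0, b12=1, b13=0, b14=0, b15=0, b17=0, b18=0, b19=1, b20=1, b21=0, b22=0, b23=1, b24=1, b25=1, b26=0, b27=0, b28=1, b29=1, b30=1, b31=0.
p1 = XOR of data positions {3,5,7,9,11,13,15,17,19,21,23,25,27,29,31} = 1⊕1⊕0⊕1⊕0⊕0⊕0⊕0⊕1⊕0⊕1⊕1⊕0⊕1⊕0 = 1
p2 = XOR of data positions {3,6,7,10,11,14,15,18,19,22,23,26,27,30,31} = 1⊕0⊕0⊕1⊕0⊕0⊕0⊕0⊕1⊕0⊕1⊕0⊕0⊕1⊕0 = 1
p4 = XOR of data positions {5,6,7,12,13,14,15,20,21,22,23,28,29,30,31} = 1⊕0⊕0⊕1⊕0⊕0⊕0⊕1⊕0⊕0⊕1⊕1⊕1⊕1⊕0 = 1
p8 = XOR of data positions {9,10,11,12,13,14,15,24,25,26,27,28,29,30,31} = 1⊕1⊕0⊕1⊕0⊕0⊕0⊕1⊕1⊕0⊕0⊕1⊕1⊕1⊕0 = 0
p16 = XOR of data positions {17,18,19,20,21,22,23,24,25,26,27,28,29,30,31} = 0⊕0⊕1⊕1⊕0⊕0⊕1⊕1⊕1⊕0⊕0⊕1⊕1⊕1⊕0 = 0
Parity bits p1,p2,p4,p8,p16 = 11100

11100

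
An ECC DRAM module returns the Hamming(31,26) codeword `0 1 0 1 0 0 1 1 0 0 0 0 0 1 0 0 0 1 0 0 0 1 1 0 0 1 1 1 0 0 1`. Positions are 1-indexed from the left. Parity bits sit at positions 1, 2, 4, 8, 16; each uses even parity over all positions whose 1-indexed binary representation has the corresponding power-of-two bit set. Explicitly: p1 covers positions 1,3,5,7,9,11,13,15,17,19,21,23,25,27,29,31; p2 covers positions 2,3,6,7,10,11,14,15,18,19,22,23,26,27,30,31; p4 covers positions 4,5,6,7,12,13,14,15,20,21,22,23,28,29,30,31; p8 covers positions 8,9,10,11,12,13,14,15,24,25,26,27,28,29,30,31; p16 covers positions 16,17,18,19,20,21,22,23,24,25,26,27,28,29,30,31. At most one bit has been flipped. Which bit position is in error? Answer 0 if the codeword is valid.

22

s1: b1⊕b3⊕b5⊕b7⊕b9⊕b11⊕b13⊕b15⊕b17⊕b19⊕b21⊕b23⊕b25⊕b27⊕b29⊕b31 = 0⊕0⊕0⊕1⊕0⊕0⊕0⊕0⊕0⊕0⊕0⊕1⊕0⊕1⊕0⊕1 = 0
s2: b2⊕b3⊕b6⊕b7⊕b10⊕b11⊕b14⊕b15⊕b18⊕b19⊕b22⊕b23⊕b26⊕b27⊕b30⊕b31 = 1⊕0⊕0⊕1⊕0⊕0⊕1⊕0⊕1⊕0⊕1⊕1⊕1⊕1⊕0⊕1 = 1
s4: b4⊕b5⊕b6⊕b7⊕b12⊕b13⊕b14⊕b15⊕b20⊕b21⊕b22⊕b23⊕b28⊕b29⊕b30⊕b31 = 1⊕0⊕0⊕1⊕0⊕0⊕1⊕0⊕0⊕0⊕1⊕1⊕1⊕0⊕0⊕1 = 1
s8: b8⊕b9⊕b10⊕b11⊕b12⊕b13⊕b14⊕b15⊕b24⊕b25⊕b26⊕b27⊕b28⊕b29⊕b30⊕b31 = 1⊕0⊕0⊕0⊕0⊕0⊕1⊕0⊕0⊕0⊕1⊕1⊕1⊕0⊕0⊕1 = 0
s16: b16⊕b17⊕b18⊕b19⊕b20⊕b21⊕b22⊕b23⊕b24⊕b25⊕b26⊕b27⊕b28⊕b29⊕b30⊕b31 = 0⊕0⊕1⊕0⊕0⊕0⊕1⊕1⊕0⊕0⊕1⊕1⊕1⊕0⊕0⊕1 = 1
Syndrome (s16...s1) = 10110 → position 22.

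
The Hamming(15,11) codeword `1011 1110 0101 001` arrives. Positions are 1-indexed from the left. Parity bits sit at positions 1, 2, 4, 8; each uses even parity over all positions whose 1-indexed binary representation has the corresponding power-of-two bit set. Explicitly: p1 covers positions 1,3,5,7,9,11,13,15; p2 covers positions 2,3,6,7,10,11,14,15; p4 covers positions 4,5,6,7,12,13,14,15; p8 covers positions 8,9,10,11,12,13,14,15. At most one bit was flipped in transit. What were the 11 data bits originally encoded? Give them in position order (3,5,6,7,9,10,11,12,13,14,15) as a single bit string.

11110111001

s1: b1⊕b3⊕b5⊕b7⊕b9⊕b11⊕b13⊕b15 = 1⊕1⊕1⊕1⊕0⊕0⊕0⊕1 = 1
s2: b2⊕b3⊕b6⊕b7⊕b10⊕b11⊕b14⊕b15 = 0⊕1⊕1⊕1⊕1⊕0⊕0⊕1 = 1
s4: b4⊕b5⊕b6⊕b7⊕b12⊕b13⊕b14⊕b15 = 1⊕1⊕1⊕1⊕1⊕0⊕0⊕1 = 0
s8: b8⊕b9⊕b10⊕b11⊕b12⊕b13⊕b14⊕b15 = 0⊕0⊕1⊕0⊕1⊕0⊕0⊕1 = 1
Syndrome (s8...s1) = 1011 → position 11.
Flip bit 11: corrected codeword = 101111100111001
Data bits at positions 3,5,6,7,9,10,11,12,13,14,15: 11110111001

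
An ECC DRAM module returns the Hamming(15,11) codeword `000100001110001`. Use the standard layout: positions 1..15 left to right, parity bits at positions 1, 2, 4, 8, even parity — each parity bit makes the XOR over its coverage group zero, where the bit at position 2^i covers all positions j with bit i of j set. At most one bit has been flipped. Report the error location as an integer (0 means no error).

3

s1: b1⊕b3⊕b5⊕b7⊕b9⊕b11⊕b13⊕b15 = 0⊕0⊕0⊕0⊕1⊕1⊕0⊕1 = 1
s2: b2⊕b3⊕b6⊕b7⊕b10⊕b11⊕b14⊕b15 = 0⊕0⊕0⊕0⊕1⊕1⊕0⊕1 = 1
s4: b4⊕b5⊕b6⊕b7⊕b12⊕b13⊕b14⊕b15 = 1⊕0⊕0⊕0⊕0⊕0⊕0⊕1 = 0
s8: b8⊕b9⊕b10⊕b11⊕b12⊕b13⊕b14⊕b15 = 0⊕1⊕1⊕1⊕0⊕0⊕0⊕1 = 0
Syndrome (s8...s1) = 0011 → position 3.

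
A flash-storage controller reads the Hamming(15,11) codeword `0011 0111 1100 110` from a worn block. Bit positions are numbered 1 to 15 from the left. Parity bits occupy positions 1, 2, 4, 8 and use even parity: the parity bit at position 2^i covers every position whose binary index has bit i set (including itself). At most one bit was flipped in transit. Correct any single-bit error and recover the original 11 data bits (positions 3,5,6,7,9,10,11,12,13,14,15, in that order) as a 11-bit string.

s1: b1⊕b3⊕b5⊕b7⊕b9⊕b11⊕b13⊕b15 = 0⊕1⊕0⊕1⊕1⊕0⊕1⊕0 = 0
s2: b2⊕b3⊕b6⊕b7⊕b10⊕b11⊕b14⊕b15 = 0⊕1⊕1⊕1⊕1⊕0⊕1⊕0 = 1
s4: b4⊕b5⊕b6⊕b7⊕b12⊕b13⊕b14⊕b15 = 1⊕0⊕1⊕1⊕0⊕1⊕1⊕0 = 1
s8: b8⊕b9⊕b10⊕b11⊕b12⊕b13⊕b14⊕b15 = 1⊕1⊕1⊕0⊕0⊕1⊕1⊕0 = 1
Syndrome (s8...s1) = 1110 → position 14.
Flip bit 14: corrected codeword = 001101111100100
Data bits at positions 3,5,6,7,9,10,11,12,13,14,15: 10111100100

10111100100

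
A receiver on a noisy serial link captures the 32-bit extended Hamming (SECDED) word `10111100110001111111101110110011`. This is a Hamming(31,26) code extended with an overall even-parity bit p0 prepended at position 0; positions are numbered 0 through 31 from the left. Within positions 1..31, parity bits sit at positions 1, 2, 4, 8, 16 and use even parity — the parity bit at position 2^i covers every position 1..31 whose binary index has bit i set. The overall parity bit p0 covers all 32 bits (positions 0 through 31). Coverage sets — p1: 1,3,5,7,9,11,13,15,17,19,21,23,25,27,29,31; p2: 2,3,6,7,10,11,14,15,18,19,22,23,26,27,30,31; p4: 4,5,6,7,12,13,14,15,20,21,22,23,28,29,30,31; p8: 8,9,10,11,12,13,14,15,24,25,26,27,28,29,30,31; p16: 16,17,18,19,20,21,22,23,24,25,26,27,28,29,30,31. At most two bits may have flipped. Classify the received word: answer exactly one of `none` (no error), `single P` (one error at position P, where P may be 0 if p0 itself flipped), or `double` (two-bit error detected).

none

s1: b1⊕b3⊕b5⊕b7⊕b9⊕b11⊕b13⊕b15⊕b17⊕b19⊕b21⊕b23⊕b25⊕b27⊕b29⊕b31 = 0⊕1⊕1⊕0⊕1⊕0⊕1⊕1⊕1⊕1⊕0⊕1⊕0⊕1⊕0⊕1 = 0
s2: b2⊕b3⊕b6⊕b7⊕b10⊕b11⊕b14⊕b15⊕b18⊕b19⊕b22⊕b23⊕b26⊕b27⊕b30⊕b31 = 1⊕1⊕0⊕0⊕0⊕0⊕1⊕1⊕1⊕1⊕1⊕1⊕1⊕1⊕1⊕1 = 0
s4: b4⊕b5⊕b6⊕b7⊕b12⊕b13⊕b14⊕b15⊕b20⊕b21⊕b22⊕b23⊕b28⊕b29⊕b30⊕b31 = 1⊕1⊕0⊕0⊕0⊕1⊕1⊕1⊕1⊕0⊕1⊕1⊕0⊕0⊕1⊕1 = 0
s8: b8⊕b9⊕b10⊕b11⊕b12⊕b13⊕b14⊕b15⊕b24⊕b25⊕b26⊕b27⊕b28⊕b29⊕b30⊕b31 = 1⊕1⊕0⊕0⊕0⊕1⊕1⊕1⊕1⊕0⊕1⊕1⊕0⊕0⊕1⊕1 = 0
s16: b16⊕b17⊕b18⊕b19⊕b20⊕b21⊕b22⊕b23⊕b24⊕b25⊕b26⊕b27⊕b28⊕b29⊕b30⊕b31 = 1⊕1⊕1⊕1⊕1⊕0⊕1⊕1⊕1⊕0⊕1⊕1⊕0⊕0⊕1⊕1 = 0
Syndrome (s16...s1) = 00000 → position 0 (no error).
Overall parity (XOR of all 32 bits, including p0): 1⊕0⊕1⊕1⊕1⊕1⊕0⊕0⊕1⊕1⊕0⊕0⊕0⊕1⊕1⊕1⊕1⊕1⊕1⊕1⊕1⊕0⊕1⊕1⊕1⊕0⊕1⊕1⊕0⊕0⊕1⊕1 = 0
Overall=0, syndrome position=0 → no error.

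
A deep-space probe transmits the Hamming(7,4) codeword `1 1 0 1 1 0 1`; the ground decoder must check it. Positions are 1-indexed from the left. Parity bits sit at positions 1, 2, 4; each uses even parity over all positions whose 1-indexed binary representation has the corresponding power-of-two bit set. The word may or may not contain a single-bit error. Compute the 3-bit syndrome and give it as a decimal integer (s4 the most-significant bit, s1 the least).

s1: b1⊕b3⊕b5⊕b7 = 1⊕0⊕1⊕1 = 1
s2: b2⊕b3⊕b6⊕b7 = 1⊕0⊕0⊕1 = 0
s4: b4⊕b5⊕b6⊕b7 = 1⊕1⊕0⊕1 = 1
Syndrome (s4...s1) = 101 → position 5.

5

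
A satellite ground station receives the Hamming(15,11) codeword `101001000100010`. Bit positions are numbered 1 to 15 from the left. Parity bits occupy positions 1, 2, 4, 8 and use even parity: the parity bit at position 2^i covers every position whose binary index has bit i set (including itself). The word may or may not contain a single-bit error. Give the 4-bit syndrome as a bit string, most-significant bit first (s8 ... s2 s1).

s1: b1⊕b3⊕b5⊕b7⊕b9⊕b11⊕b13⊕b15 = 1⊕1⊕0⊕0⊕0⊕0⊕0⊕0 = 0
s2: b2⊕b3⊕b6⊕b7⊕b10⊕b11⊕b14⊕b15 = 0⊕1⊕1⊕0⊕1⊕0⊕1⊕0 = 0
s4: b4⊕b5⊕b6⊕b7⊕b12⊕b13⊕b14⊕b15 = 0⊕0⊕1⊕0⊕0⊕0⊕1⊕0 = 0
s8: b8⊕b9⊕b10⊕b11⊕b12⊕b13⊕b14⊕b15 = 0⊕0⊕1⊕0⊕0⊕0⊕1⊕0 = 0
Syndrome (s8...s1) = 0000 → position 0 (no error).

0000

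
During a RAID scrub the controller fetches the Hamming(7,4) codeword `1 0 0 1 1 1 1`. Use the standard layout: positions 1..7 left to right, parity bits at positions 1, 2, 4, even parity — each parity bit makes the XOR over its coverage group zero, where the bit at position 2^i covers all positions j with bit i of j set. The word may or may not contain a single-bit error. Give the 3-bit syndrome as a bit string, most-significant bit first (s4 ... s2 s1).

001

s1: b1⊕b3⊕b5⊕b7 = 1⊕0⊕1⊕1 = 1
s2: b2⊕b3⊕b6⊕b7 = 0⊕0⊕1⊕1 = 0
s4: b4⊕b5⊕b6⊕b7 = 1⊕1⊕1⊕1 = 0
Syndrome (s4...s1) = 001 → position 1.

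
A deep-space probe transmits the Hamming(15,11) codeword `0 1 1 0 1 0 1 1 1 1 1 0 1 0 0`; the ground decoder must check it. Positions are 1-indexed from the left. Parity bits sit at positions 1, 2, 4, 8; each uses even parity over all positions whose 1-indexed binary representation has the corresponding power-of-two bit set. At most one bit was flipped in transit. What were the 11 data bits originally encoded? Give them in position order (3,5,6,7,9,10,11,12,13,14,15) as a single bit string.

11011110110

s1: b1⊕b3⊕b5⊕b7⊕b9⊕b11⊕b13⊕b15 = 0⊕1⊕1⊕1⊕1⊕1⊕1⊕0 = 0
s2: b2⊕b3⊕b6⊕b7⊕b10⊕b11⊕b14⊕b15 = 1⊕1⊕0⊕1⊕1⊕1⊕0⊕0 = 1
s4: b4⊕b5⊕b6⊕b7⊕b12⊕b13⊕b14⊕b15 = 0⊕1⊕0⊕1⊕0⊕1⊕0⊕0 = 1
s8: b8⊕b9⊕b10⊕b11⊕b12⊕b13⊕b14⊕b15 = 1⊕1⊕1⊕1⊕0⊕1⊕0⊕0 = 1
Syndrome (s8...s1) = 1110 → position 14.
Flip bit 14: corrected codeword = 011010111110110
Data bits at positions 3,5,6,7,9,10,11,12,13,14,15: 11011110110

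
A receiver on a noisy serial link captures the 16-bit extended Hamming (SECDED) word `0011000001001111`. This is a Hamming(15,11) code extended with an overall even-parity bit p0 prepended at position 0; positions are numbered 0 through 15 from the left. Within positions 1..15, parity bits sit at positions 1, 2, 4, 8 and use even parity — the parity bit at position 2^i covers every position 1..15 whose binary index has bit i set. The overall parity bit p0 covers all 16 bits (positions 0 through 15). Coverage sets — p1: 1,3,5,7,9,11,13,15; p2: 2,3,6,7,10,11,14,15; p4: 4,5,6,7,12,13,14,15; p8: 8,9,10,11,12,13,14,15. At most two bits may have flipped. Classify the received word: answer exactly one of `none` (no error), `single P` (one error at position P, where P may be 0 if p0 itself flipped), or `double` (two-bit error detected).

s1: b1⊕b3⊕b5⊕b7⊕b9⊕b11⊕b13⊕b15 = 0⊕1⊕0⊕0⊕1⊕0⊕1⊕1 = 0
s2: b2⊕b3⊕b6⊕b7⊕b10⊕b11⊕b14⊕b15 = 1⊕1⊕0⊕0⊕0⊕0⊕1⊕1 = 0
s4: b4⊕b5⊕b6⊕b7⊕b12⊕b13⊕b14⊕b15 = 0⊕0⊕0⊕0⊕1⊕1⊕1⊕1 = 0
s8: b8⊕b9⊕b10⊕b11⊕b12⊕b13⊕b14⊕b15 = 0⊕1⊕0⊕0⊕1⊕1⊕1⊕1 = 1
Syndrome (s8...s1) = 1000 → position 8.
Overall parity (XOR of all 16 bits, including p0): 0⊕0⊕1⊕1⊕0⊕0⊕0⊕0⊕0⊕1⊕0⊕0⊕1⊕1⊕1⊕1 = 1
Overall=1, syndrome position=8 → single-bit error at position 8.

single 8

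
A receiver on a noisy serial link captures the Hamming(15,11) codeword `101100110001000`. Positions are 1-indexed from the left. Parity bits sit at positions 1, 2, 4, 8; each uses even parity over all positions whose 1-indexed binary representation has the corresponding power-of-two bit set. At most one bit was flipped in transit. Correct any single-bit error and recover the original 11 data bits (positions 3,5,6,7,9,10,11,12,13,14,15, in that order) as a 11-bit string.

s1: b1⊕b3⊕b5⊕b7⊕b9⊕b11⊕b13⊕b15 = 1⊕1⊕0⊕1⊕0⊕0⊕0⊕0 = 1
s2: b2⊕b3⊕b6⊕b7⊕b10⊕b11⊕b14⊕b15 = 0⊕1⊕0⊕1⊕0⊕0⊕0⊕0 = 0
s4: b4⊕b5⊕b6⊕b7⊕b12⊕b13⊕b14⊕b15 = 1⊕0⊕0⊕1⊕1⊕0⊕0⊕0 = 1
s8: b8⊕b9⊕b10⊕b11⊕b12⊕b13⊕b14⊕b15 = 1⊕0⊕0⊕0⊕1⊕0⊕0⊕0 = 0
Syndrome (s8...s1) = 0101 → position 5.
Flip bit 5: corrected codeword = 101110110001000
Data bits at positions 3,5,6,7,9,10,11,12,13,14,15: 11010001000

11010001000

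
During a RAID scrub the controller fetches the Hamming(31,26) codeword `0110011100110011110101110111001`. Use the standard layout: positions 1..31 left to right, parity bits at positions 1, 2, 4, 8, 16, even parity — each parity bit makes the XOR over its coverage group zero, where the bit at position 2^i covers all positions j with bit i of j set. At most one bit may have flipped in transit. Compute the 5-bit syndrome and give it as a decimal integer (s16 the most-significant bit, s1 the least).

28

s1: b1⊕b3⊕b5⊕b7⊕b9⊕b11⊕b13⊕b15⊕b17⊕b19⊕b21⊕b23⊕b25⊕b27⊕b29⊕b31 = 0⊕1⊕0⊕1⊕0⊕1⊕0⊕1⊕1⊕0⊕0⊕1⊕0⊕1⊕0⊕1 = 0
s2: b2⊕b3⊕b6⊕b7⊕b10⊕b11⊕b14⊕b15⊕b18⊕b19⊕b22⊕b23⊕b26⊕b27⊕b30⊕b31 = 1⊕1⊕1⊕1⊕0⊕1⊕0⊕1⊕1⊕0⊕1⊕1⊕1⊕1⊕0⊕1 = 0
s4: b4⊕b5⊕b6⊕b7⊕b12⊕b13⊕b14⊕b15⊕b20⊕b21⊕b22⊕b23⊕b28⊕b29⊕b30⊕b31 = 0⊕0⊕1⊕1⊕1⊕0⊕0⊕1⊕1⊕0⊕1⊕1⊕1⊕0⊕0⊕1 = 1
s8: b8⊕b9⊕b10⊕b11⊕b12⊕b13⊕b14⊕b15⊕b24⊕b25⊕b26⊕b27⊕b28⊕b29⊕b30⊕b31 = 1⊕0⊕0⊕1⊕1⊕0⊕0⊕1⊕1⊕0⊕1⊕1⊕1⊕0⊕0⊕1 = 1
s16: b16⊕b17⊕b18⊕b19⊕b20⊕b21⊕b22⊕b23⊕b24⊕b25⊕b26⊕b27⊕b28⊕b29⊕b30⊕b31 = 1⊕1⊕1⊕0⊕1⊕0⊕1⊕1⊕1⊕0⊕1⊕1⊕1⊕0⊕0⊕1 = 1
Syndrome (s16...s1) = 11100 → position 28.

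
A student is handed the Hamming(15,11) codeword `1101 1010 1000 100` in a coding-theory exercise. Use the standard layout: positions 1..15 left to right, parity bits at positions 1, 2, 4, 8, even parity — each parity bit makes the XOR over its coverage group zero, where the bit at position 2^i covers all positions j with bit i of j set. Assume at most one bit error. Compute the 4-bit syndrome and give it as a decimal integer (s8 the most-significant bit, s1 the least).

s1: b1⊕b3⊕b5⊕b7⊕b9⊕b11⊕b13⊕b15 = 1⊕0⊕1⊕1⊕1⊕0⊕1⊕0 = 1
s2: b2⊕b3⊕b6⊕b7⊕b10⊕b11⊕b14⊕b15 = 1⊕0⊕0⊕1⊕0⊕0⊕0⊕0 = 0
s4: b4⊕b5⊕b6⊕b7⊕b12⊕b13⊕b14⊕b15 = 1⊕1⊕0⊕1⊕0⊕1⊕0⊕0 = 0
s8: b8⊕b9⊕b10⊕b11⊕b12⊕b13⊕b14⊕b15 = 0⊕1⊕0⊕0⊕0⊕1⊕0⊕0 = 0
Syndrome (s8...s1) = 0001 → position 1.

1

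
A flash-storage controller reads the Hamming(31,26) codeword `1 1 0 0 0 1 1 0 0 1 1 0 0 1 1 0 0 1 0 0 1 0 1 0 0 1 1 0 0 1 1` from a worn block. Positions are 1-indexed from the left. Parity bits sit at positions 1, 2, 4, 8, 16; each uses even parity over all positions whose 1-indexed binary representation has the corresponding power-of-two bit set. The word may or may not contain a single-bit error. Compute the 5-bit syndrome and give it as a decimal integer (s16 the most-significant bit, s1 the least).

s1: b1⊕b3⊕b5⊕b7⊕b9⊕b11⊕b13⊕b15⊕b17⊕b19⊕b21⊕b23⊕b25⊕b27⊕b29⊕b31 = 1⊕0⊕0⊕1⊕0⊕1⊕0⊕1⊕0⊕0⊕1⊕1⊕0⊕1⊕0⊕1 = 0
s2: b2⊕b3⊕b6⊕b7⊕b10⊕b11⊕b14⊕b15⊕b18⊕b19⊕b22⊕b23⊕b26⊕b27⊕b30⊕b31 = 1⊕0⊕1⊕1⊕1⊕1⊕1⊕1⊕1⊕0⊕0⊕1⊕1⊕1⊕1⊕1 = 1
s4: b4⊕b5⊕b6⊕b7⊕b12⊕b13⊕b14⊕b15⊕b20⊕b21⊕b22⊕b23⊕b28⊕b29⊕b30⊕b31 = 0⊕0⊕1⊕1⊕0⊕0⊕1⊕1⊕0⊕1⊕0⊕1⊕0⊕0⊕1⊕1 = 0
s8: b8⊕b9⊕b10⊕b11⊕b12⊕b13⊕b14⊕b15⊕b24⊕b25⊕b26⊕b27⊕b28⊕b29⊕b30⊕b31 = 0⊕0⊕1⊕1⊕0⊕0⊕1⊕1⊕0⊕0⊕1⊕1⊕0⊕0⊕1⊕1 = 0
s16: b16⊕b17⊕b18⊕b19⊕b20⊕b21⊕b22⊕b23⊕b24⊕b25⊕b26⊕b27⊕b28⊕b29⊕b30⊕b31 = 0⊕0⊕1⊕0⊕0⊕1⊕0⊕1⊕0⊕0⊕1⊕1⊕0⊕0⊕1⊕1 = 1
Syndrome (s16...s1) = 10010 → position 18.

18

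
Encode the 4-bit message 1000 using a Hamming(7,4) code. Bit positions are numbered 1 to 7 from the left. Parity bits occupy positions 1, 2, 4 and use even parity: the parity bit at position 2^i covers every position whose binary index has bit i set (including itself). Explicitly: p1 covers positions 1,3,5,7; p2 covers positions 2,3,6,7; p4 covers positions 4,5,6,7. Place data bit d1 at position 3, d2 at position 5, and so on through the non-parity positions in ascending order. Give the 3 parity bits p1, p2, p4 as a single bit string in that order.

110

Place data bits at non-power-of-two positions: b3=1, b5=0, b6=0, b7=0.
p1 = XOR of data positions {3,5,7} = 1⊕0⊕0 = 1
p2 = XOR of data positions {3,6,7} = 1⊕0⊕0 = 1
p4 = XOR of data positions {5,6,7} = 0⊕0⊕0 = 0
Parity bits p1,p2,p4 = 110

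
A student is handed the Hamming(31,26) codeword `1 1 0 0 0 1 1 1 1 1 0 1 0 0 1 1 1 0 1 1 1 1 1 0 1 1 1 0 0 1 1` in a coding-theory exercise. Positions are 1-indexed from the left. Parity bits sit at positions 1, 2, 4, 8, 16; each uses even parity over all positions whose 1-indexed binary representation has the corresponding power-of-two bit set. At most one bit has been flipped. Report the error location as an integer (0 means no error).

1

s1: b1⊕b3⊕b5⊕b7⊕b9⊕b11⊕b13⊕b15⊕b17⊕b19⊕b21⊕b23⊕b25⊕b27⊕b29⊕b31 = 1⊕0⊕0⊕1⊕1⊕0⊕0⊕1⊕1⊕1⊕1⊕1⊕1⊕1⊕0⊕1 = 1
s2: b2⊕b3⊕b6⊕b7⊕b10⊕b11⊕b14⊕b15⊕b18⊕b19⊕b22⊕b23⊕b26⊕b27⊕b30⊕b31 = 1⊕0⊕1⊕1⊕1⊕0⊕0⊕1⊕0⊕1⊕1⊕1⊕1⊕1⊕1⊕1 = 0
s4: b4⊕b5⊕b6⊕b7⊕b12⊕b13⊕b14⊕b15⊕b20⊕b21⊕b22⊕b23⊕b28⊕b29⊕b30⊕b31 = 0⊕0⊕1⊕1⊕1⊕0⊕0⊕1⊕1⊕1⊕1⊕1⊕0⊕0⊕1⊕1 = 0
s8: b8⊕b9⊕b10⊕b11⊕b12⊕b13⊕b14⊕b15⊕b24⊕b25⊕b26⊕b27⊕b28⊕b29⊕b30⊕b31 = 1⊕1⊕1⊕0⊕1⊕0⊕0⊕1⊕0⊕1⊕1⊕1⊕0⊕0⊕1⊕1 = 0
s16: b16⊕b17⊕b18⊕b19⊕b20⊕b21⊕b22⊕b23⊕b24⊕b25⊕b26⊕b27⊕b28⊕b29⊕b30⊕b31 = 1⊕1⊕0⊕1⊕1⊕1⊕1⊕1⊕0⊕1⊕1⊕1⊕0⊕0⊕1⊕1 = 0
Syndrome (s16...s1) = 00001 → position 1.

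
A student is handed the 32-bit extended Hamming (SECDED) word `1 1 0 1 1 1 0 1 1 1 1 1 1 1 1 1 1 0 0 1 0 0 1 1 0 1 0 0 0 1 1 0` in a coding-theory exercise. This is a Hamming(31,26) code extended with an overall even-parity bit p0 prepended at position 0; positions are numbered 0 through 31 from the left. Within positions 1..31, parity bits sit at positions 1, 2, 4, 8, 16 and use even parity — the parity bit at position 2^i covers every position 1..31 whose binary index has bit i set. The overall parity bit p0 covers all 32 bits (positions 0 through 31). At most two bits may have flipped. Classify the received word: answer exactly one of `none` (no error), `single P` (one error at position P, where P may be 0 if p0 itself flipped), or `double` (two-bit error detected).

single 28

s1: b1⊕b3⊕b5⊕b7⊕b9⊕b11⊕b13⊕b15⊕b17⊕b19⊕b21⊕b23⊕b25⊕b27⊕b29⊕b31 = 1⊕1⊕1⊕1⊕1⊕1⊕1⊕1⊕0⊕1⊕0⊕1⊕1⊕0⊕1⊕0 = 0
s2: b2⊕b3⊕b6⊕b7⊕b10⊕b11⊕b14⊕b15⊕b18⊕b19⊕b22⊕b23⊕b26⊕b27⊕b30⊕b31 = 0⊕1⊕0⊕1⊕1⊕1⊕1⊕1⊕0⊕1⊕1⊕1⊕0⊕0⊕1⊕0 = 0
s4: b4⊕b5⊕b6⊕b7⊕b12⊕b13⊕b14⊕b15⊕b20⊕b21⊕b22⊕b23⊕b28⊕b29⊕b30⊕b31 = 1⊕1⊕0⊕1⊕1⊕1⊕1⊕1⊕0⊕0⊕1⊕1⊕0⊕1⊕1⊕0 = 1
s8: b8⊕b9⊕b10⊕b11⊕b12⊕b13⊕b14⊕b15⊕b24⊕b25⊕b26⊕b27⊕b28⊕b29⊕b30⊕b31 = 1⊕1⊕1⊕1⊕1⊕1⊕1⊕1⊕0⊕1⊕0⊕0⊕0⊕1⊕1⊕0 = 1
s16: b16⊕b17⊕b18⊕b19⊕b20⊕b21⊕b22⊕b23⊕b24⊕b25⊕b26⊕b27⊕b28⊕b29⊕b30⊕b31 = 1⊕0⊕0⊕1⊕0⊕0⊕1⊕1⊕0⊕1⊕0⊕0⊕0⊕1⊕1⊕0 = 1
Syndrome (s16...s1) = 11100 → position 28.
Overall parity (XOR of all 32 bits, including p0): 1⊕1⊕0⊕1⊕1⊕1⊕0⊕1⊕1⊕1⊕1⊕1⊕1⊕1⊕1⊕1⊕1⊕0⊕0⊕1⊕0⊕0⊕1⊕1⊕0⊕1⊕0⊕0⊕0⊕1⊕1⊕0 = 1
Overall=1, syndrome position=28 → single-bit error at position 28.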